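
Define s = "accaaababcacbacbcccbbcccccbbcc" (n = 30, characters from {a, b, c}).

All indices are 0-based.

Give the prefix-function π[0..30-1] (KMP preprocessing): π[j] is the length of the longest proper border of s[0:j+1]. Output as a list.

[0, 0, 0, 1, 1, 1, 0, 1, 0, 0, 1, 2, 0, 1, 2, 0, 0, 0, 0, 0, 0, 0, 0, 0, 0, 0, 0, 0, 0, 0]

π[0] = 0
j=1 s[j]='c': π[1]=0 (border '')
j=2 s[j]='c': π[2]=0 (border '')
j=3 s[j]='a': π[3]=1 (border 'a')
j=4 s[j]='a': k: 1→0; π[4]=1 (border 'a')
j=5 s[j]='a': k: 1→0; π[5]=1 (border 'a')
j=6 s[j]='b': k: 1→0; π[6]=0 (border '')
j=7 s[j]='a': π[7]=1 (border 'a')
j=8 s[j]='b': k: 1→0; π[8]=0 (border '')
j=9 s[j]='c': π[9]=0 (border '')
j=10 s[j]='a': π[10]=1 (border 'a')
j=11 s[j]='c': π[11]=2 (border 'ac')
j=12 s[j]='b': k: 2→0; π[12]=0 (border '')
j=13 s[j]='a': π[13]=1 (border 'a')
j=14 s[j]='c': π[14]=2 (border 'ac')
j=15 s[j]='b': k: 2→0; π[15]=0 (border '')
j=16 s[j]='c': π[16]=0 (border '')
j=17 s[j]='c': π[17]=0 (border '')
j=18 s[j]='c': π[18]=0 (border '')
j=19 s[j]='b': π[19]=0 (border '')
j=20 s[j]='b': π[20]=0 (border '')
j=21 s[j]='c': π[21]=0 (border '')
j=22 s[j]='c': π[22]=0 (border '')
j=23 s[j]='c': π[23]=0 (border '')
j=24 s[j]='c': π[24]=0 (border '')
j=25 s[j]='c': π[25]=0 (border '')
j=26 s[j]='b': π[26]=0 (border '')
j=27 s[j]='b': π[27]=0 (border '')
j=28 s[j]='c': π[28]=0 (border '')
j=29 s[j]='c': π[29]=0 (border '')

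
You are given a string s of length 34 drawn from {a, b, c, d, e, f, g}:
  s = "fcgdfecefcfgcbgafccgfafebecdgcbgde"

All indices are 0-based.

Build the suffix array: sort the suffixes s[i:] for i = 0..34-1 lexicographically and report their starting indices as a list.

rank→(start, suffix):
  0 → (15, 'afccgfafebecdgcbgde')
  1 → (21, 'afebecdgcbgde')
  2 → (24, 'becdgcbgde')
  3 → (13, 'bgafccgfafebecdgcbgde')
  4 → (30, 'bgde')
  5 → (12, 'cbgafccgfafebecdgcbgde')
  6 → (29, 'cbgde')
  7 → (17, 'ccgfafebecdgcbgde')
  8 → (26, 'cdgcbgde')
  9 → (6, 'cefcfgcbgafccgfafebecdgcbgde')
  10 → (9, 'cfgcbgafccgfafebecdgcbgde')
  11 → (1, 'cgdfecefcfgcbgafccgfafebecdgcbgde')
  12 → (18, 'cgfafebecdgcbgde')
  13 → (32, 'de')
  14 → (3, 'dfecefcfgcbgafccgfafebecdgcbgde')
  15 → (27, 'dgcbgde')
  16 → (33, 'e')
  17 → (23, 'ebecdgcbgde')
  18 → (25, 'ecdgcbgde')
  19 → (5, 'ecefcfgcbgafccgfafebecdgcbgde')
  20 → (7, 'efcfgcbgafccgfafebecdgcbgde')
  21 → (20, 'fafebecdgcbgde')
  22 → (16, 'fccgfafebecdgcbgde')
  23 → (8, 'fcfgcbgafccgfafebecdgcbgde')
  24 → (0, 'fcgdfecefcfgcbgafccgfafebecdgcbgde')
  25 → (22, 'febecdgcbgde')
  26 → (4, 'fecefcfgcbgafccgfafebecdgcbgde')
  27 → (10, 'fgcbgafccgfafebecdgcbgde')
  28 → (14, 'gafccgfafebecdgcbgde')
  29 → (11, 'gcbgafccgfafebecdgcbgde')
  30 → (28, 'gcbgde')
  31 → (31, 'gde')
  32 → (2, 'gdfecefcfgcbgafccgfafebecdgcbgde')
  33 → (19, 'gfafebecdgcbgde')

[15, 21, 24, 13, 30, 12, 29, 17, 26, 6, 9, 1, 18, 32, 3, 27, 33, 23, 25, 5, 7, 20, 16, 8, 0, 22, 4, 10, 14, 11, 28, 31, 2, 19]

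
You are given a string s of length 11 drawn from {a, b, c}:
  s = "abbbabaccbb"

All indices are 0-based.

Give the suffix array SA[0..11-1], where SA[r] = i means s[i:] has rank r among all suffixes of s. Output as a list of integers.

[4, 0, 6, 10, 3, 5, 9, 2, 1, 8, 7]

rank→(start, suffix):
  0 → (4, 'abaccbb')
  1 → (0, 'abbbabaccbb')
  2 → (6, 'accbb')
  3 → (10, 'b')
  4 → (3, 'babaccbb')
  5 → (5, 'baccbb')
  6 → (9, 'bb')
  7 → (2, 'bbabaccbb')
  8 → (1, 'bbbabaccbb')
  9 → (8, 'cbb')
  10 → (7, 'ccbb')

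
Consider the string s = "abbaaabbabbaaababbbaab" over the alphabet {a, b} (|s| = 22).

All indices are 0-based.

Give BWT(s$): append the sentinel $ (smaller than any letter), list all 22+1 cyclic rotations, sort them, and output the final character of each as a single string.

bbbbaaaab$ababbbbaaabaa

rank  rotation                 last
    0  $abbaaabbabbaaababbbaab  b
    1  aaababbbaab$abbaaabbabb  b
    2  aaabbabbaaababbbaab$abb  b
    3  aab$abbaaabbabbaaababbb  b
    4  aababbbaab$abbaaabbabba  a
    5  aabbabbaaababbbaab$abba  a
    6  ab$abbaaabbabbaaababbba  a
    7  ababbbaab$abbaaabbabbaa  a
    8  abbaaababbbaab$abbaaabb  b
    9  abbaaabbabbaaababbbaab$  $
   10  abbabbaaababbbaab$abbaa  a
   11  abbbaab$abbaaabbabbaaab  b
   12  b$abbaaabbabbaaababbbaa  a
   13  baaababbbaab$abbaaabbab  b
   14  baaabbabbaaababbbaab$ab  b
   15  baab$abbaaabbabbaaababb  b
   16  babbaaababbbaab$abbaaab  b
   17  babbbaab$abbaaabbabbaaa  a
   18  bbaaababbbaab$abbaaabba  a
   19  bbaaabbabbaaababbbaab$a  a
   20  bbaab$abbaaabbabbaaabab  b
   21  bbabbaaababbbaab$abbaaa  a
   22  bbbaab$abbaaabbabbaaaba  a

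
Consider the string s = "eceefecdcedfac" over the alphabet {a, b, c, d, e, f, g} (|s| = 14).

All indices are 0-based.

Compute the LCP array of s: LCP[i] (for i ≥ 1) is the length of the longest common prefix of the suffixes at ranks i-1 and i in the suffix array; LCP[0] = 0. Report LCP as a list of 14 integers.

sorted suffixes:
  #0 SA[0]=12  'ac'
  #1 SA[1]=13  'c'
  #2 SA[2]=6  'cdcedfac'
  #3 SA[3]=8  'cedfac'
  #4 SA[4]=1  'ceefecdcedfac'
  #5 SA[5]=7  'dcedfac'
  #6 SA[6]=10  'dfac'
  #7 SA[7]=5  'ecdcedfac'
  #8 SA[8]=0  'eceefecdcedfac'
  #9 SA[9]=9  'edfac'
  #10 SA[10]=2  'eefecdcedfac'
  #11 SA[11]=3  'efecdcedfac'
  #12 SA[12]=11  'fac'
  #13 SA[13]=4  'fecdcedfac'

SA = [12, 13, 6, 8, 1, 7, 10, 5, 0, 9, 2, 3, 11, 4]
rank  pair      lcp
   1  s[12:],s[13:]  0  ''
   2  s[13:],s[6:]  1  'c'
   3  s[6:],s[8:]  1  'c'
   4  s[8:],s[1:]  2  'ce'
   5  s[1:],s[7:]  0  ''
   6  s[7:],s[10:]  1  'd'
   7  s[10:],s[5:]  0  ''
   8  s[5:],s[0:]  2  'ec'
   9  s[0:],s[9:]  1  'e'
  10  s[9:],s[2:]  1  'e'
  11  s[2:],s[3:]  1  'e'
  12  s[3:],s[11:]  0  ''
  13  s[11:],s[4:]  1  'f'

[0, 0, 1, 1, 2, 0, 1, 0, 2, 1, 1, 1, 0, 1]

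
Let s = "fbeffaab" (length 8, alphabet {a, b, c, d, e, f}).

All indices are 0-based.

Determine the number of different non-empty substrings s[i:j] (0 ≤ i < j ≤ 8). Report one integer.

rank→(start, suffix):
  0 → (5, 'aab')
  1 → (6, 'ab')
  2 → (7, 'b')
  3 → (1, 'beffaab')
  4 → (2, 'effaab')
  5 → (4, 'faab')
  6 → (0, 'fbeffaab')
  7 → (3, 'ffaab')

SA = [5, 6, 7, 1, 2, 4, 0, 3]
rank  pair      lcp
   1  s[5:],s[6:]  1  'a'
   2  s[6:],s[7:]  0  ''
   3  s[7:],s[1:]  1  'b'
   4  s[1:],s[2:]  0  ''
   5  s[2:],s[4:]  0  ''
   6  s[4:],s[0:]  1  'f'
   7  s[0:],s[3:]  1  'f'

n(n+1)/2 = 8·9/2 = 36
Σ LCP = 0 + 1 + 0 + 1 + 0 + 0 + 1 + 1 = 4
distinct = 36 − 4 = 32

32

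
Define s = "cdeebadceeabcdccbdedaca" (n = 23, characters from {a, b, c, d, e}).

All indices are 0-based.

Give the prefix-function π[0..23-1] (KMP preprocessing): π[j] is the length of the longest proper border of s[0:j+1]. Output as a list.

[0, 0, 0, 0, 0, 0, 0, 1, 0, 0, 0, 0, 1, 2, 1, 1, 0, 0, 0, 0, 0, 1, 0]

π[0] = 0
j=1 s[j]='d': π[1]=0 (border '')
j=2 s[j]='e': π[2]=0 (border '')
j=3 s[j]='e': π[3]=0 (border '')
j=4 s[j]='b': π[4]=0 (border '')
j=5 s[j]='a': π[5]=0 (border '')
j=6 s[j]='d': π[6]=0 (border '')
j=7 s[j]='c': π[7]=1 (border 'c')
j=8 s[j]='e': k: 1→0; π[8]=0 (border '')
j=9 s[j]='e': π[9]=0 (border '')
j=10 s[j]='a': π[10]=0 (border '')
j=11 s[j]='b': π[11]=0 (border '')
j=12 s[j]='c': π[12]=1 (border 'c')
j=13 s[j]='d': π[13]=2 (border 'cd')
j=14 s[j]='c': k: 2→0; π[14]=1 (border 'c')
j=15 s[j]='c': k: 1→0; π[15]=1 (border 'c')
j=16 s[j]='b': k: 1→0; π[16]=0 (border '')
j=17 s[j]='d': π[17]=0 (border '')
j=18 s[j]='e': π[18]=0 (border '')
j=19 s[j]='d': π[19]=0 (border '')
j=20 s[j]='a': π[20]=0 (border '')
j=21 s[j]='c': π[21]=1 (border 'c')
j=22 s[j]='a': k: 1→0; π[22]=0 (border '')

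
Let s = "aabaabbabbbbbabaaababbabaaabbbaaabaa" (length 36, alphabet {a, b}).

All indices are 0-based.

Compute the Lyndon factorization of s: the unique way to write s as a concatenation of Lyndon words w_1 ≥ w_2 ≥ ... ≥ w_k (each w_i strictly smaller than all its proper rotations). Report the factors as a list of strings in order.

emit factor 1: 'aabaabbabbbbbab' (i=0, period=15)
emit factor 2: 'aaababbabaaabbb' (i=15, period=15)
emit factor 3: 'aaab' (i=30, period=4)
emit factor 4: 'a' (i=34, period=1)
emit factor 5: 'a' (i=35, period=1)

["aabaabbabbbbbab", "aaababbabaaabbb", "aaab", "a", "a"]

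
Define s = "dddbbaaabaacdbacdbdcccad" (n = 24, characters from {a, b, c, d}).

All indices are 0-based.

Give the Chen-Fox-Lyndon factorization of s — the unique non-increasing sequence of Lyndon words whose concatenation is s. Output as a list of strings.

emit factor 1: 'd' (i=0, period=1)
emit factor 2: 'd' (i=1, period=1)
emit factor 3: 'd' (i=2, period=1)
emit factor 4: 'b' (i=3, period=1)
emit factor 5: 'b' (i=4, period=1)
emit factor 6: 'aaabaacdbacdbdcccad' (i=5, period=19)

["d", "d", "d", "b", "b", "aaabaacdbacdbdcccad"]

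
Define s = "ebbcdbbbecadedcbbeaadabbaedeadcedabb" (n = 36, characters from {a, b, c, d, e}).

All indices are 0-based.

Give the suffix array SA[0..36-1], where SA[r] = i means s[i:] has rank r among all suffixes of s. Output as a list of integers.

[18, 33, 21, 19, 28, 10, 24, 35, 23, 34, 22, 5, 1, 15, 6, 2, 16, 7, 9, 14, 3, 30, 32, 20, 4, 13, 29, 26, 11, 17, 27, 0, 8, 31, 12, 25]

rank | idx | suffix
   0 |  18 | aadabbaedeadcedabb
   1 |  33 | abb
   2 |  21 | abbaedeadcedabb
   3 |  19 | adabbaedeadcedabb
   4 |  28 | adcedabb
   5 |  10 | adedcbbeaadabbaedeadcedabb
   6 |  24 | aedeadcedabb
   7 |  35 | b
   8 |  23 | baedeadcedabb
   9 |  34 | bb
  10 |  22 | bbaedeadcedabb
  11 |   5 | bbbecadedcbbeaadabbaedeadcedabb
  12 |   1 | bbcdbbbecadedcbbeaadabbaedeadcedabb
  13 |  15 | bbeaadabbaedeadcedabb
  14 |   6 | bbecadedcbbeaadabbaedeadcedabb
  15 |   2 | bcdbbbecadedcbbeaadabbaedeadcedabb
  16 |  16 | beaadabbaedeadcedabb
  17 |   7 | becadedcbbeaadabbaedeadcedabb
  18 |   9 | cadedcbbeaadabbaedeadcedabb
  19 |  14 | cbbeaadabbaedeadcedabb
  20 |   3 | cdbbbecadedcbbeaadabbaedeadcedabb
  21 |  30 | cedabb
  22 |  32 | dabb
  23 |  20 | dabbaedeadcedabb
  24 |   4 | dbbbecadedcbbeaadabbaedeadcedabb
  25 |  13 | dcbbeaadabbaedeadcedabb
  26 |  29 | dcedabb
  27 |  26 | deadcedabb
  28 |  11 | dedcbbeaadabbaedeadcedabb
  29 |  17 | eaadabbaedeadcedabb
  30 |  27 | eadcedabb
  31 |   0 | ebbcdbbbecadedcbbeaadabbaedeadcedabb
  32 |   8 | ecadedcbbeaadabbaedeadcedabb
  33 |  31 | edabb
  34 |  12 | edcbbeaadabbaedeadcedabb
  35 |  25 | edeadcedabb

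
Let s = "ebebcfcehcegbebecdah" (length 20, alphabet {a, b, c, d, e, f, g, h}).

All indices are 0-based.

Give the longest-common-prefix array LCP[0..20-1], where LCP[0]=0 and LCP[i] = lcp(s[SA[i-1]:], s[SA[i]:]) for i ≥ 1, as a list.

sorted suffixes:
  #0 SA[0]=18  'ah'
  #1 SA[1]=3  'bcfcehcegbebecdah'
  #2 SA[2]=1  'bebcfcehcegbebecdah'
  #3 SA[3]=12  'bebecdah'
  #4 SA[4]=14  'becdah'
  #5 SA[5]=16  'cdah'
  #6 SA[6]=9  'cegbebecdah'
  #7 SA[7]=6  'cehcegbebecdah'
  #8 SA[8]=4  'cfcehcegbebecdah'
  #9 SA[9]=17  'dah'
  #10 SA[10]=2  'ebcfcehcegbebecdah'
  #11 SA[11]=0  'ebebcfcehcegbebecdah'
  #12 SA[12]=13  'ebecdah'
  #13 SA[13]=15  'ecdah'
  #14 SA[14]=10  'egbebecdah'
  #15 SA[15]=7  'ehcegbebecdah'
  #16 SA[16]=5  'fcehcegbebecdah'
  #17 SA[17]=11  'gbebecdah'
  #18 SA[18]=19  'h'
  #19 SA[19]=8  'hcegbebecdah'

SA = [18, 3, 1, 12, 14, 16, 9, 6, 4, 17, 2, 0, 13, 15, 10, 7, 5, 11, 19, 8]
rank  pair      lcp
   1  s[18:],s[3:]  0  ''
   2  s[3:],s[1:]  1  'b'
   3  s[1:],s[12:]  3  'beb'
   4  s[12:],s[14:]  2  'be'
   5  s[14:],s[16:]  0  ''
   6  s[16:],s[9:]  1  'c'
   7  s[9:],s[6:]  2  'ce'
   8  s[6:],s[4:]  1  'c'
   9  s[4:],s[17:]  0  ''
  10  s[17:],s[2:]  0  ''
  11  s[2:],s[0:]  2  'eb'
  12  s[0:],s[13:]  3  'ebe'
  13  s[13:],s[15:]  1  'e'
  14  s[15:],s[10:]  1  'e'
  15  s[10:],s[7:]  1  'e'
  16  s[7:],s[5:]  0  ''
  17  s[5:],s[11:]  0  ''
  18  s[11:],s[19:]  0  ''
  19  s[19:],s[8:]  1  'h'

[0, 0, 1, 3, 2, 0, 1, 2, 1, 0, 0, 2, 3, 1, 1, 1, 0, 0, 0, 1]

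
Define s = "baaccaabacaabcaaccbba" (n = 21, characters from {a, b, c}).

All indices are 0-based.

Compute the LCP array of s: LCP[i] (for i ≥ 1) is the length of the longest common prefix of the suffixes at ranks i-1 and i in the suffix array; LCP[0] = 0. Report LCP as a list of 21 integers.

rank | idx | suffix
   0 |  20 | a
   1 |   5 | aabacaabcaaccbba
   2 |  10 | aabcaaccbba
   3 |   1 | aaccaabacaabcaaccbba
   4 |  14 | aaccbba
   5 |   6 | abacaabcaaccbba
   6 |  11 | abcaaccbba
   7 |   8 | acaabcaaccbba
   8 |   2 | accaabacaabcaaccbba
   9 |  15 | accbba
  10 |  19 | ba
  11 |   0 | baaccaabacaabcaaccbba
  12 |   7 | bacaabcaaccbba
  13 |  18 | bba
  14 |  12 | bcaaccbba
  15 |   4 | caabacaabcaaccbba
  16 |   9 | caabcaaccbba
  17 |  13 | caaccbba
  18 |  17 | cbba
  19 |   3 | ccaabacaabcaaccbba
  20 |  16 | ccbba

SA = [20, 5, 10, 1, 14, 6, 11, 8, 2, 15, 19, 0, 7, 18, 12, 4, 9, 13, 17, 3, 16]
i: (SA[i-1],SA[i]) lcp shared
  1: (20,5) 1 'a'
  2: (5,10) 3 'aab'
  3: (10,1) 2 'aa'
  4: (1,14) 4 'aacc'
  5: (14,6) 1 'a'
  6: (6,11) 2 'ab'
  7: (11,8) 1 'a'
  8: (8,2) 2 'ac'
  9: (2,15) 3 'acc'
  10: (15,19) 0 ''
  11: (19,0) 2 'ba'
  12: (0,7) 2 'ba'
  13: (7,18) 1 'b'
  14: (18,12) 1 'b'
  15: (12,4) 0 ''
  16: (4,9) 4 'caab'
  17: (9,13) 3 'caa'
  18: (13,17) 1 'c'
  19: (17,3) 1 'c'
  20: (3,16) 2 'cc'

[0, 1, 3, 2, 4, 1, 2, 1, 2, 3, 0, 2, 2, 1, 1, 0, 4, 3, 1, 1, 2]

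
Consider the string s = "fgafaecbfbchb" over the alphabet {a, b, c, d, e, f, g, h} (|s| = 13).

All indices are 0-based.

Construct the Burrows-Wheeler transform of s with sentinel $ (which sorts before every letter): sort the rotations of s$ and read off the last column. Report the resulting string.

bfghfcebaab$fc

rank  rotation        last
    0  $fgafaecbfbchb  b
    1  aecbfbchb$fgaf  f
    2  afaecbfbchb$fg  g
    3  b$fgafaecbfbch  h
    4  bchb$fgafaecbf  f
    5  bfbchb$fgafaec  c
    6  cbfbchb$fgafae  e
    7  chb$fgafaecbfb  b
    8  ecbfbchb$fgafa  a
    9  faecbfbchb$fga  a
   10  fbchb$fgafaecb  b
   11  fgafaecbfbchb$  $
   12  gafaecbfbchb$f  f
   13  hb$fgafaecbfbc  c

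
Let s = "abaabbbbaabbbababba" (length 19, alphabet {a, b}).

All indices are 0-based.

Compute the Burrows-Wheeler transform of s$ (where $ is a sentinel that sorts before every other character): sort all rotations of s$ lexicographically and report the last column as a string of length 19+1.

abbb$bbaabbabaabbbaa

rank  rotation              last
    0  $abaabbbbaabbbababba  a
    1  a$abaabbbbaabbbababb  b
    2  aabbbababba$abaabbbb  b
    3  aabbbbaabbbababba$ab  b
    4  abaabbbbaabbbababba$  $
    5  ababba$abaabbbbaabbb  b
    6  abba$abaabbbbaabbbab  b
    7  abbbababba$abaabbbba  a
    8  abbbbaabbbababba$aba  a
    9  ba$abaabbbbaabbbabab  b
   10  baabbbababba$abaabbb  b
   11  baabbbbaabbbababba$a  a
   12  bababba$abaabbbbaabb  b
   13  babba$abaabbbbaabbba  a
   14  bba$abaabbbbaabbbaba  a
   15  bbaabbbababba$abaabb  b
   16  bbababba$abaabbbbaab  b
   17  bbbaabbbababba$abaab  b
   18  bbbababba$abaabbbbaa  a
   19  bbbbaabbbababba$abaa  a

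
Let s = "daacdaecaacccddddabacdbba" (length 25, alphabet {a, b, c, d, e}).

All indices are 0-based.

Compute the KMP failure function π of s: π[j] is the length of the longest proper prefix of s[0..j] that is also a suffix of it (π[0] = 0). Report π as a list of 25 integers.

π[0] = 0
j=1 s[j]='a': π[1]=0 (border '')
j=2 s[j]='a': π[2]=0 (border '')
j=3 s[j]='c': π[3]=0 (border '')
j=4 s[j]='d': π[4]=1 (border 'd')
j=5 s[j]='a': π[5]=2 (border 'da')
j=6 s[j]='e': k: 2→0; π[6]=0 (border '')
j=7 s[j]='c': π[7]=0 (border '')
j=8 s[j]='a': π[8]=0 (border '')
j=9 s[j]='a': π[9]=0 (border '')
j=10 s[j]='c': π[10]=0 (border '')
j=11 s[j]='c': π[11]=0 (border '')
j=12 s[j]='c': π[12]=0 (border '')
j=13 s[j]='d': π[13]=1 (border 'd')
j=14 s[j]='d': k: 1→0; π[14]=1 (border 'd')
j=15 s[j]='d': k: 1→0; π[15]=1 (border 'd')
j=16 s[j]='d': k: 1→0; π[16]=1 (border 'd')
j=17 s[j]='a': π[17]=2 (border 'da')
j=18 s[j]='b': k: 2→0; π[18]=0 (border '')
j=19 s[j]='a': π[19]=0 (border '')
j=20 s[j]='c': π[20]=0 (border '')
j=21 s[j]='d': π[21]=1 (border 'd')
j=22 s[j]='b': k: 1→0; π[22]=0 (border '')
j=23 s[j]='b': π[23]=0 (border '')
j=24 s[j]='a': π[24]=0 (border '')

[0, 0, 0, 0, 1, 2, 0, 0, 0, 0, 0, 0, 0, 1, 1, 1, 1, 2, 0, 0, 0, 1, 0, 0, 0]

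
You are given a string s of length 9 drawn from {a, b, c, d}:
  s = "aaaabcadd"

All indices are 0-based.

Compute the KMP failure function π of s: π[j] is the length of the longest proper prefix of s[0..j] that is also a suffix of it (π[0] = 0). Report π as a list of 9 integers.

π[0] = 0
j=1 s[j]='a': π[1]=1 (border 'a')
j=2 s[j]='a': π[2]=2 (border 'aa')
j=3 s[j]='a': π[3]=3 (border 'aaa')
j=4 s[j]='b': k: 3→2→1→0; π[4]=0 (border '')
j=5 s[j]='c': π[5]=0 (border '')
j=6 s[j]='a': π[6]=1 (border 'a')
j=7 s[j]='d': k: 1→0; π[7]=0 (border '')
j=8 s[j]='d': π[8]=0 (border '')

[0, 1, 2, 3, 0, 0, 1, 0, 0]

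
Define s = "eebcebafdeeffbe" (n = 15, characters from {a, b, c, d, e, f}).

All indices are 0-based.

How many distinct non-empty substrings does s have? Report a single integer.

109

rank | idx | suffix
   0 |   6 | afdeeffbe
   1 |   5 | bafdeeffbe
   2 |   2 | bcebafdeeffbe
   3 |  13 | be
   4 |   3 | cebafdeeffbe
   5 |   8 | deeffbe
   6 |  14 | e
   7 |   4 | ebafdeeffbe
   8 |   1 | ebcebafdeeffbe
   9 |   0 | eebcebafdeeffbe
  10 |   9 | eeffbe
  11 |  10 | effbe
  12 |  12 | fbe
  13 |   7 | fdeeffbe
  14 |  11 | ffbe

SA = [6, 5, 2, 13, 3, 8, 14, 4, 1, 0, 9, 10, 12, 7, 11]
i: (SA[i-1],SA[i]) lcp shared
  1: (6,5) 0 ''
  2: (5,2) 1 'b'
  3: (2,13) 1 'b'
  4: (13,3) 0 ''
  5: (3,8) 0 ''
  6: (8,14) 0 ''
  7: (14,4) 1 'e'
  8: (4,1) 2 'eb'
  9: (1,0) 1 'e'
  10: (0,9) 2 'ee'
  11: (9,10) 1 'e'
  12: (10,12) 0 ''
  13: (12,7) 1 'f'
  14: (7,11) 1 'f'

n(n+1)/2 = 15·16/2 = 120
Σ LCP = 0 + 0 + 1 + 1 + 0 + 0 + 0 + 1 + 2 + 1 + 2 + 1 + 0 + 1 + 1 = 11
distinct = 120 − 11 = 109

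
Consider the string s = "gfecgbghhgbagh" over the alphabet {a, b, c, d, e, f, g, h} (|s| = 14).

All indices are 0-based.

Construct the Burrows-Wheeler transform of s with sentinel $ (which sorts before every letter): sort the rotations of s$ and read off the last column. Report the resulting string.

rank  rotation         last
    0  $gfecgbghhgbagh  h
    1  agh$gfecgbghhgb  b
    2  bagh$gfecgbghhg  g
    3  bghhgbagh$gfecg  g
    4  cgbghhgbagh$gfe  e
    5  ecgbghhgbagh$gf  f
    6  fecgbghhgbagh$g  g
    7  gbagh$gfecgbghh  h
    8  gbghhgbagh$gfec  c
    9  gfecgbghhgbagh$  $
   10  gh$gfecgbghhgba  a
   11  ghhgbagh$gfecgb  b
   12  h$gfecgbghhgbag  g
   13  hgbagh$gfecgbgh  h
   14  hhgbagh$gfecgbg  g

hbggefghc$abghg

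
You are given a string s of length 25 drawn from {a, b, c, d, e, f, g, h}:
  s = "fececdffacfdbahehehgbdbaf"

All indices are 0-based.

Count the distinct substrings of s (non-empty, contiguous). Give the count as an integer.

rank→(start, suffix):
  0 → (8, 'acfdbahehehgbdbaf')
  1 → (23, 'af')
  2 → (13, 'ahehehgbdbaf')
  3 → (22, 'baf')
  4 → (12, 'bahehehgbdbaf')
  5 → (20, 'bdbaf')
  6 → (4, 'cdffacfdbahehehgbdbaf')
  7 → (2, 'cecdffacfdbahehehgbdbaf')
  8 → (9, 'cfdbahehehgbdbaf')
  9 → (21, 'dbaf')
  10 → (11, 'dbahehehgbdbaf')
  11 → (5, 'dffacfdbahehehgbdbaf')
  12 → (3, 'ecdffacfdbahehehgbdbaf')
  13 → (1, 'ececdffacfdbahehehgbdbaf')
  14 → (15, 'ehehgbdbaf')
  15 → (17, 'ehgbdbaf')
  16 → (24, 'f')
  17 → (7, 'facfdbahehehgbdbaf')
  18 → (10, 'fdbahehehgbdbaf')
  19 → (0, 'fececdffacfdbahehehgbdbaf')
  20 → (6, 'ffacfdbahehehgbdbaf')
  21 → (19, 'gbdbaf')
  22 → (14, 'hehehgbdbaf')
  23 → (16, 'hehgbdbaf')
  24 → (18, 'hgbdbaf')

SA = [8, 23, 13, 22, 12, 20, 4, 2, 9, 21, 11, 5, 3, 1, 15, 17, 24, 7, 10, 0, 6, 19, 14, 16, 18]
i: (SA[i-1],SA[i]) lcp shared
  1: (8,23) 1 'a'
  2: (23,13) 1 'a'
  3: (13,22) 0 ''
  4: (22,12) 2 'ba'
  5: (12,20) 1 'b'
  6: (20,4) 0 ''
  7: (4,2) 1 'c'
  8: (2,9) 1 'c'
  9: (9,21) 0 ''
  10: (21,11) 3 'dba'
  11: (11,5) 1 'd'
  12: (5,3) 0 ''
  13: (3,1) 2 'ec'
  14: (1,15) 1 'e'
  15: (15,17) 2 'eh'
  16: (17,24) 0 ''
  17: (24,7) 1 'f'
  18: (7,10) 1 'f'
  19: (10,0) 1 'f'
  20: (0,6) 1 'f'
  21: (6,19) 0 ''
  22: (19,14) 0 ''
  23: (14,16) 3 'heh'
  24: (16,18) 1 'h'

n(n+1)/2 = 25·26/2 = 325
Σ LCP = 0 + 1 + 1 + 0 + 2 + 1 + 0 + 1 + 1 + 0 + 3 + 1 + 0 + 2 + 1 + 2 + 0 + 1 + 1 + 1 + 1 + 0 + 0 + 3 + 1 = 24
distinct = 325 − 24 = 301

301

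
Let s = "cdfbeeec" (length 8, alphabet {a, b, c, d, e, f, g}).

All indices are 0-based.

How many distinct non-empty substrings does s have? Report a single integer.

32

rank | idx | suffix
   0 |   3 | beeec
   1 |   7 | c
   2 |   0 | cdfbeeec
   3 |   1 | dfbeeec
   4 |   6 | ec
   5 |   5 | eec
   6 |   4 | eeec
   7 |   2 | fbeeec

SA = [3, 7, 0, 1, 6, 5, 4, 2]
rank  pair      lcp
   1  s[3:],s[7:]  0  ''
   2  s[7:],s[0:]  1  'c'
   3  s[0:],s[1:]  0  ''
   4  s[1:],s[6:]  0  ''
   5  s[6:],s[5:]  1  'e'
   6  s[5:],s[4:]  2  'ee'
   7  s[4:],s[2:]  0  ''

n(n+1)/2 = 8·9/2 = 36
Σ LCP = 0 + 0 + 1 + 0 + 0 + 1 + 2 + 0 = 4
distinct = 36 − 4 = 32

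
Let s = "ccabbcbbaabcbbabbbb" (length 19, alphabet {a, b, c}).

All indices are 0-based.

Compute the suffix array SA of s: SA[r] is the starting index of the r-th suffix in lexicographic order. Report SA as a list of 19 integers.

sorted suffixes:
  #0 SA[0]=8  'aabcbbabbbb'
  #1 SA[1]=14  'abbbb'
  #2 SA[2]=2  'abbcbbaabcbbabbbb'
  #3 SA[3]=9  'abcbbabbbb'
  #4 SA[4]=18  'b'
  #5 SA[5]=7  'baabcbbabbbb'
  #6 SA[6]=13  'babbbb'
  #7 SA[7]=17  'bb'
  #8 SA[8]=6  'bbaabcbbabbbb'
  #9 SA[9]=12  'bbabbbb'
  #10 SA[10]=16  'bbb'
  #11 SA[11]=15  'bbbb'
  #12 SA[12]=3  'bbcbbaabcbbabbbb'
  #13 SA[13]=4  'bcbbaabcbbabbbb'
  #14 SA[14]=10  'bcbbabbbb'
  #15 SA[15]=1  'cabbcbbaabcbbabbbb'
  #16 SA[16]=5  'cbbaabcbbabbbb'
  #17 SA[17]=11  'cbbabbbb'
  #18 SA[18]=0  'ccabbcbbaabcbbabbbb'

[8, 14, 2, 9, 18, 7, 13, 17, 6, 12, 16, 15, 3, 4, 10, 1, 5, 11, 0]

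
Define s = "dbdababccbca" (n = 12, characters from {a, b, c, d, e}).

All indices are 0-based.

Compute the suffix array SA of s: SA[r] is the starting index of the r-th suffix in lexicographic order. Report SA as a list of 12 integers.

rank | idx | suffix
   0 |  11 | a
   1 |   3 | ababccbca
   2 |   5 | abccbca
   3 |   4 | babccbca
   4 |   9 | bca
   5 |   6 | bccbca
   6 |   1 | bdababccbca
   7 |  10 | ca
   8 |   8 | cbca
   9 |   7 | ccbca
  10 |   2 | dababccbca
  11 |   0 | dbdababccbca

[11, 3, 5, 4, 9, 6, 1, 10, 8, 7, 2, 0]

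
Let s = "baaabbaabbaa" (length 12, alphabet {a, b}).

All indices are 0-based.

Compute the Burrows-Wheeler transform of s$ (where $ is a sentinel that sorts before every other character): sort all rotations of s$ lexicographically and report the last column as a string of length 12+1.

rank  rotation       last
    0  $baaabbaabbaa  a
    1  a$baaabbaabba  a
    2  aa$baaabbaabb  b
    3  aaabbaabbaa$b  b
    4  aabbaa$baaabb  b
    5  aabbaabbaa$ba  a
    6  abbaa$baaabba  a
    7  abbaabbaa$baa  a
    8  baa$baaabbaab  b
    9  baaabbaabbaa$  $
   10  baabbaa$baaab  b
   11  bbaa$baaabbaa  a
   12  bbaabbaa$baaa  a

aabbbaaab$baa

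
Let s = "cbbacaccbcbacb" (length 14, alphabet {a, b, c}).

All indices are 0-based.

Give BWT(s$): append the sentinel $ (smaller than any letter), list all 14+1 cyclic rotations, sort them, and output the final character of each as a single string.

bbbccbcccaab$ca

rank  rotation         last
    0  $cbbacaccbcbacb  b
    1  acaccbcbacb$cbb  b
    2  acb$cbbacaccbcb  b
    3  accbcbacb$cbbac  c
    4  b$cbbacaccbcbac  c
    5  bacaccbcbacb$cb  b
    6  bacb$cbbacaccbc  c
    7  bbacaccbcbacb$c  c
    8  bcbacb$cbbacacc  c
    9  caccbcbacb$cbba  a
   10  cb$cbbacaccbcba  a
   11  cbacb$cbbacaccb  b
   12  cbbacaccbcbacb$  $
   13  cbcbacb$cbbacac  c
   14  ccbcbacb$cbbaca  a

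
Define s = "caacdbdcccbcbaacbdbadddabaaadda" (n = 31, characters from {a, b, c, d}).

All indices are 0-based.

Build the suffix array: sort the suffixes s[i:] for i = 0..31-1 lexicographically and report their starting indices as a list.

[30, 25, 13, 1, 26, 23, 14, 2, 27, 19, 24, 12, 18, 10, 16, 5, 0, 11, 9, 15, 8, 7, 3, 29, 22, 17, 4, 6, 28, 21, 20]

rank→(start, suffix):
  0 → (30, 'a')
  1 → (25, 'aaadda')
  2 → (13, 'aacbdbadddabaaadda')
  3 → (1, 'aacdbdcccbcbaacbdbadddabaaadda')
  4 → (26, 'aadda')
  5 → (23, 'abaaadda')
  6 → (14, 'acbdbadddabaaadda')
  7 → (2, 'acdbdcccbcbaacbdbadddabaaadda')
  8 → (27, 'adda')
  9 → (19, 'adddabaaadda')
  10 → (24, 'baaadda')
  11 → (12, 'baacbdbadddabaaadda')
  12 → (18, 'badddabaaadda')
  13 → (10, 'bcbaacbdbadddabaaadda')
  14 → (16, 'bdbadddabaaadda')
  15 → (5, 'bdcccbcbaacbdbadddabaaadda')
  16 → (0, 'caacdbdcccbcbaacbdbadddabaaadda')
  17 → (11, 'cbaacbdbadddabaaadda')
  18 → (9, 'cbcbaacbdbadddabaaadda')
  19 → (15, 'cbdbadddabaaadda')
  20 → (8, 'ccbcbaacbdbadddabaaadda')
  21 → (7, 'cccbcbaacbdbadddabaaadda')
  22 → (3, 'cdbdcccbcbaacbdbadddabaaadda')
  23 → (29, 'da')
  24 → (22, 'dabaaadda')
  25 → (17, 'dbadddabaaadda')
  26 → (4, 'dbdcccbcbaacbdbadddabaaadda')
  27 → (6, 'dcccbcbaacbdbadddabaaadda')
  28 → (28, 'dda')
  29 → (21, 'ddabaaadda')
  30 → (20, 'dddabaaadda')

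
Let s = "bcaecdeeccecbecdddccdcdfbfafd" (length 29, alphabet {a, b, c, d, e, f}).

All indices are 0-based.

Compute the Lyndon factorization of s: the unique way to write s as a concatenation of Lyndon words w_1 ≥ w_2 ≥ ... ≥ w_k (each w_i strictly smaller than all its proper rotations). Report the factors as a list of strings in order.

["bc", "aecdeeccecbecdddccdcdfbfafd"]

emit factor 1: 'bc' (i=0, period=2)
emit factor 2: 'aecdeeccecbecdddccdcdfbfafd' (i=2, period=27)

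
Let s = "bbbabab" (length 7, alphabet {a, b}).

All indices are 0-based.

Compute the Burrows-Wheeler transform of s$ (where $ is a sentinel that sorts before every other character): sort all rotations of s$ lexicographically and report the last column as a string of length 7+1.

bbbaabb$

rank  rotation  last
    0  $bbbabab  b
    1  ab$bbbab  b
    2  abab$bbb  b
    3  b$bbbaba  a
    4  bab$bbba  a
    5  babab$bb  b
    6  bbabab$b  b
    7  bbbabab$  $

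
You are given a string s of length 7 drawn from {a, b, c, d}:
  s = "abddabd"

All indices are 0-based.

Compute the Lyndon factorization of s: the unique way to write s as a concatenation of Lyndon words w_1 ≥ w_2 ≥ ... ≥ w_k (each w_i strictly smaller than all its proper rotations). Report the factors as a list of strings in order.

["abdd", "abd"]

emit factor 1: 'abdd' (i=0, period=4)
emit factor 2: 'abd' (i=4, period=3)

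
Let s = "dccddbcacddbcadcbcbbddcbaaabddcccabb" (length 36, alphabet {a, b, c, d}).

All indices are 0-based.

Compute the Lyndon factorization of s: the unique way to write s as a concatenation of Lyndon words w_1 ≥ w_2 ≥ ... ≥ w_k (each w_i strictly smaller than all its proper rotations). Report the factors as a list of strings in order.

emit factor 1: 'd' (i=0, period=1)
emit factor 2: 'ccdd' (i=1, period=4)
emit factor 3: 'bc' (i=5, period=2)
emit factor 4: 'acddbcadcbcbbddcb' (i=7, period=17)
emit factor 5: 'aaabddcccabb' (i=24, period=12)

["d", "ccdd", "bc", "acddbcadcbcbbddcb", "aaabddcccabb"]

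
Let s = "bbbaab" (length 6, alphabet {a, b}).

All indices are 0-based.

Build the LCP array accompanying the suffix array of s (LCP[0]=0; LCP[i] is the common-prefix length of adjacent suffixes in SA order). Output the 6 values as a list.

rank→(start, suffix):
  0 → (3, 'aab')
  1 → (4, 'ab')
  2 → (5, 'b')
  3 → (2, 'baab')
  4 → (1, 'bbaab')
  5 → (0, 'bbbaab')

SA = [3, 4, 5, 2, 1, 0]
rank  pair      lcp
   1  s[3:],s[4:]  1  'a'
   2  s[4:],s[5:]  0  ''
   3  s[5:],s[2:]  1  'b'
   4  s[2:],s[1:]  1  'b'
   5  s[1:],s[0:]  2  'bb'

[0, 1, 0, 1, 1, 2]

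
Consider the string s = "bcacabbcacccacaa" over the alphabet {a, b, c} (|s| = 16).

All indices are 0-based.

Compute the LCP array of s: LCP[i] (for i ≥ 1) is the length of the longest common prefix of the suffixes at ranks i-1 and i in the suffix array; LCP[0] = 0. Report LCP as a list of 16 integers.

rank→(start, suffix):
  0 → (15, 'a')
  1 → (14, 'aa')
  2 → (4, 'abbcacccacaa')
  3 → (12, 'acaa')
  4 → (2, 'acabbcacccacaa')
  5 → (8, 'acccacaa')
  6 → (5, 'bbcacccacaa')
  7 → (0, 'bcacabbcacccacaa')
  8 → (6, 'bcacccacaa')
  9 → (13, 'caa')
  10 → (3, 'cabbcacccacaa')
  11 → (11, 'cacaa')
  12 → (1, 'cacabbcacccacaa')
  13 → (7, 'cacccacaa')
  14 → (10, 'ccacaa')
  15 → (9, 'cccacaa')

SA = [15, 14, 4, 12, 2, 8, 5, 0, 6, 13, 3, 11, 1, 7, 10, 9]
i: (SA[i-1],SA[i]) lcp shared
  1: (15,14) 1 'a'
  2: (14,4) 1 'a'
  3: (4,12) 1 'a'
  4: (12,2) 3 'aca'
  5: (2,8) 2 'ac'
  6: (8,5) 0 ''
  7: (5,0) 1 'b'
  8: (0,6) 4 'bcac'
  9: (6,13) 0 ''
  10: (13,3) 2 'ca'
  11: (3,11) 2 'ca'
  12: (11,1) 4 'caca'
  13: (1,7) 3 'cac'
  14: (7,10) 1 'c'
  15: (10,9) 2 'cc'

[0, 1, 1, 1, 3, 2, 0, 1, 4, 0, 2, 2, 4, 3, 1, 2]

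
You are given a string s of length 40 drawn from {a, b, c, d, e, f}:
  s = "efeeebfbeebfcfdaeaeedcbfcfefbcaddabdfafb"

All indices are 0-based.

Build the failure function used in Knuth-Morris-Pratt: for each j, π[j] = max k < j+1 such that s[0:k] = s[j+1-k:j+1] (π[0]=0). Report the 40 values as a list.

π[0] = 0
j=1 s[j]='f': π[1]=0 (border '')
j=2 s[j]='e': π[2]=1 (border 'e')
j=3 s[j]='e': k: 1→0; π[3]=1 (border 'e')
j=4 s[j]='e': k: 1→0; π[4]=1 (border 'e')
j=5 s[j]='b': k: 1→0; π[5]=0 (border '')
j=6 s[j]='f': π[6]=0 (border '')
j=7 s[j]='b': π[7]=0 (border '')
j=8 s[j]='e': π[8]=1 (border 'e')
j=9 s[j]='e': k: 1→0; π[9]=1 (border 'e')
j=10 s[j]='b': k: 1→0; π[10]=0 (border '')
j=11 s[j]='f': π[11]=0 (border '')
j=12 s[j]='c': π[12]=0 (border '')
j=13 s[j]='f': π[13]=0 (border '')
j=14 s[j]='d': π[14]=0 (border '')
j=15 s[j]='a': π[15]=0 (border '')
j=16 s[j]='e': π[16]=1 (border 'e')
j=17 s[j]='a': k: 1→0; π[17]=0 (border '')
j=18 s[j]='e': π[18]=1 (border 'e')
j=19 s[j]='e': k: 1→0; π[19]=1 (border 'e')
j=20 s[j]='d': k: 1→0; π[20]=0 (border '')
j=21 s[j]='c': π[21]=0 (border '')
j=22 s[j]='b': π[22]=0 (border '')
j=23 s[j]='f': π[23]=0 (border '')
j=24 s[j]='c': π[24]=0 (border '')
j=25 s[j]='f': π[25]=0 (border '')
j=26 s[j]='e': π[26]=1 (border 'e')
j=27 s[j]='f': π[27]=2 (border 'ef')
j=28 s[j]='b': k: 2→0; π[28]=0 (border '')
j=29 s[j]='c': π[29]=0 (border '')
j=30 s[j]='a': π[30]=0 (border '')
j=31 s[j]='d': π[31]=0 (border '')
j=32 s[j]='d': π[32]=0 (border '')
j=33 s[j]='a': π[33]=0 (border '')
j=34 s[j]='b': π[34]=0 (border '')
j=35 s[j]='d': π[35]=0 (border '')
j=36 s[j]='f': π[36]=0 (border '')
j=37 s[j]='a': π[37]=0 (border '')
j=38 s[j]='f': π[38]=0 (border '')
j=39 s[j]='b': π[39]=0 (border '')

[0, 0, 1, 1, 1, 0, 0, 0, 1, 1, 0, 0, 0, 0, 0, 0, 1, 0, 1, 1, 0, 0, 0, 0, 0, 0, 1, 2, 0, 0, 0, 0, 0, 0, 0, 0, 0, 0, 0, 0]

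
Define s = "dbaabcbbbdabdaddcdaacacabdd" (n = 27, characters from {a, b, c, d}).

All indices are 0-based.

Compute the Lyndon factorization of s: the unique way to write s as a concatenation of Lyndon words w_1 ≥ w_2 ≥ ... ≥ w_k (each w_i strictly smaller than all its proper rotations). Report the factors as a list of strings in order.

["d", "b", "aabcbbbdabdaddcdaacacabdd"]

emit factor 1: 'd' (i=0, period=1)
emit factor 2: 'b' (i=1, period=1)
emit factor 3: 'aabcbbbdabdaddcdaacacabdd' (i=2, period=25)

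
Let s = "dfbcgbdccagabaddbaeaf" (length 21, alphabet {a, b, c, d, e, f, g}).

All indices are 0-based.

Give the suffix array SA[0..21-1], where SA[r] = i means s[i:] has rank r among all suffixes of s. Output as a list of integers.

rank | idx | suffix
   0 |  11 | abaddbaeaf
   1 |  13 | addbaeaf
   2 |  17 | aeaf
   3 |  19 | af
   4 |   9 | agabaddbaeaf
   5 |  12 | baddbaeaf
   6 |  16 | baeaf
   7 |   2 | bcgbdccagabaddbaeaf
   8 |   5 | bdccagabaddbaeaf
   9 |   8 | cagabaddbaeaf
  10 |   7 | ccagabaddbaeaf
  11 |   3 | cgbdccagabaddbaeaf
  12 |  15 | dbaeaf
  13 |   6 | dccagabaddbaeaf
  14 |  14 | ddbaeaf
  15 |   0 | dfbcgbdccagabaddbaeaf
  16 |  18 | eaf
  17 |  20 | f
  18 |   1 | fbcgbdccagabaddbaeaf
  19 |  10 | gabaddbaeaf
  20 |   4 | gbdccagabaddbaeaf

[11, 13, 17, 19, 9, 12, 16, 2, 5, 8, 7, 3, 15, 6, 14, 0, 18, 20, 1, 10, 4]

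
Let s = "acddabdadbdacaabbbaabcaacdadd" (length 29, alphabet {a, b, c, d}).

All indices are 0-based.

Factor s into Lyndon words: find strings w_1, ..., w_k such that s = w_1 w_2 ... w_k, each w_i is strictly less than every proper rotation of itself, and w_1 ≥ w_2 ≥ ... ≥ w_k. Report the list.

["acdd", "abdadbdac", "aabbbaabcaacdadd"]

emit factor 1: 'acdd' (i=0, period=4)
emit factor 2: 'abdadbdac' (i=4, period=9)
emit factor 3: 'aabbbaabcaacdadd' (i=13, period=16)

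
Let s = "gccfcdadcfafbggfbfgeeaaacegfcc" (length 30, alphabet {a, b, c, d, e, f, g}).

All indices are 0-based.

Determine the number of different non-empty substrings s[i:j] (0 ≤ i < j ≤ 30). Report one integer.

rank | idx | suffix
   0 |  21 | aaacegfcc
   1 |  22 | aacegfcc
   2 |  23 | acegfcc
   3 |   6 | adcfafbggfbfgeeaaacegfcc
   4 |  10 | afbggfbfgeeaaacegfcc
   5 |  16 | bfgeeaaacegfcc
   6 |  12 | bggfbfgeeaaacegfcc
   7 |  29 | c
   8 |  28 | cc
   9 |   1 | ccfcdadcfafbggfbfgeeaaacegfcc
  10 |   4 | cdadcfafbggfbfgeeaaacegfcc
  11 |  24 | cegfcc
  12 |   8 | cfafbggfbfgeeaaacegfcc
  13 |   2 | cfcdadcfafbggfbfgeeaaacegfcc
  14 |   5 | dadcfafbggfbfgeeaaacegfcc
  15 |   7 | dcfafbggfbfgeeaaacegfcc
  16 |  20 | eaaacegfcc
  17 |  19 | eeaaacegfcc
  18 |  25 | egfcc
  19 |   9 | fafbggfbfgeeaaacegfcc
  20 |  15 | fbfgeeaaacegfcc
  21 |  11 | fbggfbfgeeaaacegfcc
  22 |  27 | fcc
  23 |   3 | fcdadcfafbggfbfgeeaaacegfcc
  24 |  17 | fgeeaaacegfcc
  25 |   0 | gccfcdadcfafbggfbfgeeaaacegfcc
  26 |  18 | geeaaacegfcc
  27 |  14 | gfbfgeeaaacegfcc
  28 |  26 | gfcc
  29 |  13 | ggfbfgeeaaacegfcc

SA = [21, 22, 23, 6, 10, 16, 12, 29, 28, 1, 4, 24, 8, 2, 5, 7, 20, 19, 25, 9, 15, 11, 27, 3, 17, 0, 18, 14, 26, 13]
rank  pair      lcp
   1  s[21:],s[22:]  2  'aa'
   2  s[22:],s[23:]  1  'a'
   3  s[23:],s[6:]  1  'a'
   4  s[6:],s[10:]  1  'a'
   5  s[10:],s[16:]  0  ''
   6  s[16:],s[12:]  1  'b'
   7  s[12:],s[29:]  0  ''
   8  s[29:],s[28:]  1  'c'
   9  s[28:],s[1:]  2  'cc'
  10  s[1:],s[4:]  1  'c'
  11  s[4:],s[24:]  1  'c'
  12  s[24:],s[8:]  1  'c'
  13  s[8:],s[2:]  2  'cf'
  14  s[2:],s[5:]  0  ''
  15  s[5:],s[7:]  1  'd'
  16  s[7:],s[20:]  0  ''
  17  s[20:],s[19:]  1  'e'
  18  s[19:],s[25:]  1  'e'
  19  s[25:],s[9:]  0  ''
  20  s[9:],s[15:]  1  'f'
  21  s[15:],s[11:]  2  'fb'
  22  s[11:],s[27:]  1  'f'
  23  s[27:],s[3:]  2  'fc'
  24  s[3:],s[17:]  1  'f'
  25  s[17:],s[0:]  0  ''
  26  s[0:],s[18:]  1  'g'
  27  s[18:],s[14:]  1  'g'
  28  s[14:],s[26:]  2  'gf'
  29  s[26:],s[13:]  1  'g'

n(n+1)/2 = 30·31/2 = 465
Σ LCP = 0 + 2 + 1 + 1 + 1 + 0 + 1 + 0 + 1 + 2 + 1 + 1 + 1 + 2 + 0 + 1 + 0 + 1 + 1 + 0 + 1 + 2 + 1 + 2 + 1 + 0 + 1 + 1 + 2 + 1 = 29
distinct = 465 − 29 = 436

436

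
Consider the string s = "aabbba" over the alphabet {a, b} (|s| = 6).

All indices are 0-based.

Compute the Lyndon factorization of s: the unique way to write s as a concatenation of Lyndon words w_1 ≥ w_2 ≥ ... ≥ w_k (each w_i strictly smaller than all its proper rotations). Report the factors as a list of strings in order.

["aabbb", "a"]

emit factor 1: 'aabbb' (i=0, period=5)
emit factor 2: 'a' (i=5, period=1)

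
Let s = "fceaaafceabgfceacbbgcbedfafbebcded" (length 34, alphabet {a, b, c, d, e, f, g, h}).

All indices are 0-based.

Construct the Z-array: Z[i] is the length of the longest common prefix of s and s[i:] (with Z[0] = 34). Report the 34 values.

[34, 0, 0, 0, 0, 0, 4, 0, 0, 0, 0, 0, 4, 0, 0, 0, 0, 0, 0, 0, 0, 0, 0, 0, 1, 0, 1, 0, 0, 0, 0, 0, 0, 0]

Z[0]=34
i=1: outside box; Z[1]=0
i=2: outside box; Z[2]=0
i=3: outside box; Z[3]=0
i=4: outside box; Z[4]=0
i=5: outside box; Z[5]=0
i=6: outside box; Z[6]=4 scan→box=[6,10)
i=7: min(r-i=3, Z[1]=0)=0; Z[7]=0
i=8: min(r-i=2, Z[2]=0)=0; Z[8]=0
i=9: min(r-i=1, Z[3]=0)=0; Z[9]=0
i=10: outside box; Z[10]=0
i=11: outside box; Z[11]=0
i=12: outside box; Z[12]=4 scan→box=[12,16)
i=13: min(r-i=3, Z[1]=0)=0; Z[13]=0
i=14: min(r-i=2, Z[2]=0)=0; Z[14]=0
i=15: min(r-i=1, Z[3]=0)=0; Z[15]=0
i=16: outside box; Z[16]=0
i=17: outside box; Z[17]=0
i=18: outside box; Z[18]=0
i=19: outside box; Z[19]=0
i=20: outside box; Z[20]=0
i=21: outside box; Z[21]=0
i=22: outside box; Z[22]=0
i=23: outside box; Z[23]=0
i=24: outside box; Z[24]=1 scan→box=[24,25)
i=25: outside box; Z[25]=0
i=26: outside box; Z[26]=1 scan→box=[26,27)
i=27: outside box; Z[27]=0
i=28: outside box; Z[28]=0
i=29: outside box; Z[29]=0
i=30: outside box; Z[30]=0
i=31: outside box; Z[31]=0
i=32: outside box; Z[32]=0
i=33: outside box; Z[33]=0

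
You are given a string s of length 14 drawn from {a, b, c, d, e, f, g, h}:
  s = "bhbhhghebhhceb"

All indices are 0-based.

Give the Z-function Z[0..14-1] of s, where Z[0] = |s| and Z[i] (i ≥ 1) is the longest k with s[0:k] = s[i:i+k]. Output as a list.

[14, 0, 2, 0, 0, 0, 0, 0, 2, 0, 0, 0, 0, 1]

Z[0]=14
i=1: i≥r, start 0; Z[1]=0
i=2: i≥r, start 0; Z[2]=2 scan→box=[2,4)
i=3: min(r-i=1, Z[1]=0)=0; Z[3]=0
i=4: i≥r, start 0; Z[4]=0
i=5: i≥r, start 0; Z[5]=0
i=6: i≥r, start 0; Z[6]=0
i=7: i≥r, start 0; Z[7]=0
i=8: i≥r, start 0; Z[8]=2 scan→box=[8,10)
i=9: min(r-i=1, Z[1]=0)=0; Z[9]=0
i=10: i≥r, start 0; Z[10]=0
i=11: i≥r, start 0; Z[11]=0
i=12: i≥r, start 0; Z[12]=0
i=13: i≥r, start 0; Z[13]=1 scan→box=[13,14)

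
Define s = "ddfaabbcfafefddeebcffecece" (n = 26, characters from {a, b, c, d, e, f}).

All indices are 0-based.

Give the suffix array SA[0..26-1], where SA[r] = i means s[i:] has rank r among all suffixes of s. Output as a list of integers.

[3, 4, 9, 5, 6, 17, 24, 22, 7, 18, 13, 0, 14, 1, 25, 16, 23, 21, 15, 11, 2, 8, 12, 20, 10, 19]

sorted suffixes:
  #0 SA[0]=3  'aabbcfafefddeebcffecece'
  #1 SA[1]=4  'abbcfafefddeebcffecece'
  #2 SA[2]=9  'afefddeebcffecece'
  #3 SA[3]=5  'bbcfafefddeebcffecece'
  #4 SA[4]=6  'bcfafefddeebcffecece'
  #5 SA[5]=17  'bcffecece'
  #6 SA[6]=24  'ce'
  #7 SA[7]=22  'cece'
  #8 SA[8]=7  'cfafefddeebcffecece'
  #9 SA[9]=18  'cffecece'
  #10 SA[10]=13  'ddeebcffecece'
  #11 SA[11]=0  'ddfaabbcfafefddeebcffecece'
  #12 SA[12]=14  'deebcffecece'
  #13 SA[13]=1  'dfaabbcfafefddeebcffecece'
  #14 SA[14]=25  'e'
  #15 SA[15]=16  'ebcffecece'
  #16 SA[16]=23  'ece'
  #17 SA[17]=21  'ecece'
  #18 SA[18]=15  'eebcffecece'
  #19 SA[19]=11  'efddeebcffecece'
  #20 SA[20]=2  'faabbcfafefddeebcffecece'
  #21 SA[21]=8  'fafefddeebcffecece'
  #22 SA[22]=12  'fddeebcffecece'
  #23 SA[23]=20  'fecece'
  #24 SA[24]=10  'fefddeebcffecece'
  #25 SA[25]=19  'ffecece'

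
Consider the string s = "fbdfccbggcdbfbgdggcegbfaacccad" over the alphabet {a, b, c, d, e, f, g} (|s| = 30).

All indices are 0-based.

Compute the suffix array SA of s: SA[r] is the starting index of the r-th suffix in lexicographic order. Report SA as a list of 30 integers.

rank→(start, suffix):
  0 → (23, 'aacccad')
  1 → (24, 'acccad')
  2 → (28, 'ad')
  3 → (1, 'bdfccbggcdbfbgdggcegbfaacccad')
  4 → (21, 'bfaacccad')
  5 → (11, 'bfbgdggcegbfaacccad')
  6 → (13, 'bgdggcegbfaacccad')
  7 → (6, 'bggcdbfbgdggcegbfaacccad')
  8 → (27, 'cad')
  9 → (5, 'cbggcdbfbgdggcegbfaacccad')
  10 → (26, 'ccad')
  11 → (4, 'ccbggcdbfbgdggcegbfaacccad')
  12 → (25, 'cccad')
  13 → (9, 'cdbfbgdggcegbfaacccad')
  14 → (18, 'cegbfaacccad')
  15 → (29, 'd')
  16 → (10, 'dbfbgdggcegbfaacccad')
  17 → (2, 'dfccbggcdbfbgdggcegbfaacccad')
  18 → (15, 'dggcegbfaacccad')
  19 → (19, 'egbfaacccad')
  20 → (22, 'faacccad')
  21 → (0, 'fbdfccbggcdbfbgdggcegbfaacccad')
  22 → (12, 'fbgdggcegbfaacccad')
  23 → (3, 'fccbggcdbfbgdggcegbfaacccad')
  24 → (20, 'gbfaacccad')
  25 → (8, 'gcdbfbgdggcegbfaacccad')
  26 → (17, 'gcegbfaacccad')
  27 → (14, 'gdggcegbfaacccad')
  28 → (7, 'ggcdbfbgdggcegbfaacccad')
  29 → (16, 'ggcegbfaacccad')

[23, 24, 28, 1, 21, 11, 13, 6, 27, 5, 26, 4, 25, 9, 18, 29, 10, 2, 15, 19, 22, 0, 12, 3, 20, 8, 17, 14, 7, 16]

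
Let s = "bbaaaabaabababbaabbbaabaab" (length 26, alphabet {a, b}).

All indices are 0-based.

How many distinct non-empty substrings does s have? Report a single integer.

276

sorted suffixes:
  #0 SA[0]=2  'aaaabaabababbaabbbaabaab'
  #1 SA[1]=3  'aaabaabababbaabbbaabaab'
  #2 SA[2]=23  'aab'
  #3 SA[3]=20  'aabaab'
  #4 SA[4]=4  'aabaabababbaabbbaabaab'
  #5 SA[5]=7  'aabababbaabbbaabaab'
  #6 SA[6]=15  'aabbbaabaab'
  #7 SA[7]=24  'ab'
  #8 SA[8]=21  'abaab'
  #9 SA[9]=5  'abaabababbaabbbaabaab'
  #10 SA[10]=8  'abababbaabbbaabaab'
  #11 SA[11]=10  'ababbaabbbaabaab'
  #12 SA[12]=12  'abbaabbbaabaab'
  #13 SA[13]=16  'abbbaabaab'
  #14 SA[14]=25  'b'
  #15 SA[15]=1  'baaaabaabababbaabbbaabaab'
  #16 SA[16]=22  'baab'
  #17 SA[17]=19  'baabaab'
  #18 SA[18]=6  'baabababbaabbbaabaab'
  #19 SA[19]=14  'baabbbaabaab'
  #20 SA[20]=9  'bababbaabbbaabaab'
  #21 SA[21]=11  'babbaabbbaabaab'
  #22 SA[22]=0  'bbaaaabaabababbaabbbaabaab'
  #23 SA[23]=18  'bbaabaab'
  #24 SA[24]=13  'bbaabbbaabaab'
  #25 SA[25]=17  'bbbaabaab'

SA = [2, 3, 23, 20, 4, 7, 15, 24, 21, 5, 8, 10, 12, 16, 25, 1, 22, 19, 6, 14, 9, 11, 0, 18, 13, 17]
rank  pair      lcp
   1  s[2:],s[3:]  3  'aaa'
   2  s[3:],s[23:]  2  'aa'
   3  s[23:],s[20:]  3  'aab'
   4  s[20:],s[4:]  6  'aabaab'
   5  s[4:],s[7:]  4  'aaba'
   6  s[7:],s[15:]  3  'aab'
   7  s[15:],s[24:]  1  'a'
   8  s[24:],s[21:]  2  'ab'
   9  s[21:],s[5:]  5  'abaab'
  10  s[5:],s[8:]  3  'aba'
  11  s[8:],s[10:]  4  'abab'
  12  s[10:],s[12:]  2  'ab'
  13  s[12:],s[16:]  3  'abb'
  14  s[16:],s[25:]  0  ''
  15  s[25:],s[1:]  1  'b'
  16  s[1:],s[22:]  3  'baa'
  17  s[22:],s[19:]  4  'baab'
  18  s[19:],s[6:]  5  'baaba'
  19  s[6:],s[14:]  4  'baab'
  20  s[14:],s[9:]  2  'ba'
  21  s[9:],s[11:]  3  'bab'
  22  s[11:],s[0:]  1  'b'
  23  s[0:],s[18:]  4  'bbaa'
  24  s[18:],s[13:]  5  'bbaab'
  25  s[13:],s[17:]  2  'bb'

n(n+1)/2 = 26·27/2 = 351
Σ LCP = 0 + 3 + 2 + 3 + 6 + 4 + 3 + 1 + 2 + 5 + 3 + 4 + 2 + 3 + 0 + 1 + 3 + 4 + 5 + 4 + 2 + 3 + 1 + 4 + 5 + 2 = 75
distinct = 351 − 75 = 276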